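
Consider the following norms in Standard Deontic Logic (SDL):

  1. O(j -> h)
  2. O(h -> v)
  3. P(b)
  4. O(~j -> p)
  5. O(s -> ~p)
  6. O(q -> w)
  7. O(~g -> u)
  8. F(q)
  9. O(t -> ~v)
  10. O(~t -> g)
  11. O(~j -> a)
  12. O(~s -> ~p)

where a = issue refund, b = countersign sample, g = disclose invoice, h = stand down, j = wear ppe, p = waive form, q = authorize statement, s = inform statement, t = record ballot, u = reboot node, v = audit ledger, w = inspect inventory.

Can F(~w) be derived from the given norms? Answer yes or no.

No

Premise 6 is O(q -> w), but O(q) is not derivable from the premises, so it does not yield O(w).
No other premise forces O(w). An ideal world satisfying every premise can still have ~w true, so F(~w) is not derivable.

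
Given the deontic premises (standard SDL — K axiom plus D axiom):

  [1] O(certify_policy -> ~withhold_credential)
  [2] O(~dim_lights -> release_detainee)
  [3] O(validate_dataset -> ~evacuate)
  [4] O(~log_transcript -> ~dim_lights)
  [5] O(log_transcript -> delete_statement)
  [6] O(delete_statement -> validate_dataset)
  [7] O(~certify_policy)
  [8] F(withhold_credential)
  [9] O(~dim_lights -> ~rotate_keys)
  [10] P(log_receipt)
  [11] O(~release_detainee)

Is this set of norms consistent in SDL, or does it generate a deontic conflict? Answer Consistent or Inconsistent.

Consistent

Premise 1 is O(certify_policy -> ~withhold_credential); even if O(~withhold_credential) held, inferring O(certify_policy) would be affirming the consequent — invalid.
So O(certify_policy) is not derivable, and the apparent clash with O(~certify_policy) does not arise.
A world satisfying every obligation exists (e.g. certify_policy=false, delete_statement=true, dim_lights=true, evacuate=false, log_receipt=false, log_transcript=true, release_detainee=false, rotate_keys=false, validate_dataset=true, withhold_credential=false); no atom is both obligatory and forbidden, so the set is consistent.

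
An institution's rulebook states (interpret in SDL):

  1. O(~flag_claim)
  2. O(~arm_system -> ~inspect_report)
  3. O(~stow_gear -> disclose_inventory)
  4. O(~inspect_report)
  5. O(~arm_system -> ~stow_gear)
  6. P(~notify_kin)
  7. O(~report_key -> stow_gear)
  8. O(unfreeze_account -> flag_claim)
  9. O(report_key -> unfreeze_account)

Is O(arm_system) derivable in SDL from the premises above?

Yes

Premise 1 states O(~flag_claim) outright.
The contrapositive of premise 8 (O(unfreeze_account -> flag_claim)) is O(~flag_claim -> ~unfreeze_account), and O(~flag_claim) is already established, so O(~unfreeze_account).
The contrapositive of premise 9 (O(report_key -> unfreeze_account)) is O(~unfreeze_account -> ~report_key), and O(~unfreeze_account) is already established, so O(~report_key).
From O(~report_key) and premise 7, O(~report_key -> stow_gear), we obtain O(stow_gear).
The contrapositive of premise 5 (O(~arm_system -> ~stow_gear)) is O(stow_gear -> arm_system), and O(stow_gear) is already established, so O(arm_system).
Premises 2, 3, 4, 6 do not contribute to this derivation.
So O(arm_system) follows.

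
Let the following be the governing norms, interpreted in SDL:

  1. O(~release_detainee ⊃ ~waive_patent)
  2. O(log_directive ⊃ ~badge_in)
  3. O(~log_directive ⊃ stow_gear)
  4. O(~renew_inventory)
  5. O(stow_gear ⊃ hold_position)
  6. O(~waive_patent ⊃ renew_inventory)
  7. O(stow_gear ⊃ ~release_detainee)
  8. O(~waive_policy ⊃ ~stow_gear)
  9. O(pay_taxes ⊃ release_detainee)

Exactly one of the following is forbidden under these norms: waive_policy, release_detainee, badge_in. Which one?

Premise 4 gives O(~renew_inventory).
The contrapositive of premise 6 (O(~waive_patent ⊃ renew_inventory)) is O(~renew_inventory ⊃ waive_patent), and O(~renew_inventory) is already established, so O(waive_patent).
Premise 1 is O(~release_detainee ⊃ ~waive_patent); contrapositively O(waive_patent ⊃ release_detainee). Since O(waive_patent) holds, K gives O(release_detainee).
The contrapositive of premise 7 (O(stow_gear ⊃ ~release_detainee)) is O(release_detainee ⊃ ~stow_gear), and O(release_detainee) is already established, so O(~stow_gear).
The contrapositive of premise 3 (O(~log_directive ⊃ stow_gear)) is O(~stow_gear ⊃ log_directive), and O(~stow_gear) is already established, so O(log_directive).
With premise 2, O(log_directive ⊃ ~badge_in), the K-axiom yields O(~badge_in).
So O(~badge_in) holds, i.e. badge_in is forbidden. None of the other listed options is forbidden under the premises.

badge_in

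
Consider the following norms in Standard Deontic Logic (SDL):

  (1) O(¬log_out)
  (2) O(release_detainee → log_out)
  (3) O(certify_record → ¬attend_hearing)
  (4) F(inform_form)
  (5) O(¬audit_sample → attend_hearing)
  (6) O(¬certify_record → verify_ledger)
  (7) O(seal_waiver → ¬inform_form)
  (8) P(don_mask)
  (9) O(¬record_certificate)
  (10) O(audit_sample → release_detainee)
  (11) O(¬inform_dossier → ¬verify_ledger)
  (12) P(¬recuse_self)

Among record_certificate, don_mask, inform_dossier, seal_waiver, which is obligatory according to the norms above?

Premise 1 gives O(¬log_out).
Premise 2, O(release_detainee → log_out), contraposes to O(¬log_out → ¬release_detainee); with O(¬log_out) we get O(¬release_detainee).
Premise 10 is O(audit_sample → release_detainee); contrapositively O(¬release_detainee → ¬audit_sample). Since O(¬release_detainee) holds, K gives O(¬audit_sample).
From O(¬audit_sample) and premise 5, O(¬audit_sample → attend_hearing), we obtain O(attend_hearing).
Premise 3 is O(certify_record → ¬attend_hearing); contrapositively O(attend_hearing → ¬certify_record). Since O(attend_hearing) holds, K gives O(¬certify_record).
Premise 6 is O(¬certify_record → verify_ledger); since O(¬certify_record), deontic closure gives O(verify_ledger).
The contrapositive of premise 11 (O(¬inform_dossier → ¬verify_ledger)) is O(verify_ledger → inform_dossier), and O(verify_ledger) is already established, so O(inform_dossier).
So O(inform_dossier) holds — inform_dossier is obligatory. None of the other listed options is made obligatory by any chain of premises.

inform_dossier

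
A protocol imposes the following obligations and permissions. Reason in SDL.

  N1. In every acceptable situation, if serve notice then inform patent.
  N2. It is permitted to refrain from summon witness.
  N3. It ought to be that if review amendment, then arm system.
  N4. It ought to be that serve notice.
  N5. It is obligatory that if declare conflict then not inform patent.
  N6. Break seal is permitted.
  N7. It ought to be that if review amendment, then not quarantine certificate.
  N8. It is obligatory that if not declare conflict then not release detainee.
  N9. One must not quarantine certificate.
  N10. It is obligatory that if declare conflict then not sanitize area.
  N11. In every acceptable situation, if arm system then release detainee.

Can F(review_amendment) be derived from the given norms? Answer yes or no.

Yes

Premise 4 gives O(serve_notice).
From O(serve_notice) and premise 1, O(serve_notice → inform_patent), we obtain O(inform_patent).
The contrapositive of premise 5 (O(declare_conflict → ¬inform_patent)) is O(inform_patent → ¬declare_conflict), and O(inform_patent) is already established, so O(¬declare_conflict).
Applying K to premise 8 (O(¬declare_conflict → ¬release_detainee)) and O(¬declare_conflict) yields O(¬release_detainee).
Premise 11 is O(arm_system → release_detainee); contrapositively O(¬release_detainee → ¬arm_system). Since O(¬release_detainee) holds, K gives O(¬arm_system).
Premise 3 is O(review_amendment → arm_system); contrapositively O(¬arm_system → ¬review_amendment). Since O(¬arm_system) holds, K gives O(¬review_amendment).
Premises 2, 6, 7, 9, 10 do not contribute to this derivation.
So O(¬review_amendment) holds, i.e. F(review_amendment). The claim follows.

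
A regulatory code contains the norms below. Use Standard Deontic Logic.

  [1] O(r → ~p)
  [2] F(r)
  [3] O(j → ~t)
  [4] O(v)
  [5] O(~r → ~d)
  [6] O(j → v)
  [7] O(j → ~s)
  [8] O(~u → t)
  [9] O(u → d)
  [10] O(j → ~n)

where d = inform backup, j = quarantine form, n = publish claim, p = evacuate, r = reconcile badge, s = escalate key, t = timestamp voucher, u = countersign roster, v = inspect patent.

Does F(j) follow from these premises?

Yes

Premise 2, F(r), is equivalent to O(~r).
Applying K to premise 5 (O(~r → ~d)) and O(~r) yields O(~d).
Premise 9, O(u → d), contraposes to O(~d → ~u); with O(~d) we get O(~u).
Premise 8 is O(~u → t); since O(~u), deontic closure gives O(t).
Premise 3, O(j → ~t), contraposes to O(t → ~j); with O(t) we get O(~j).
Premises 1, 4, 6, 7, 10 do not contribute to this derivation.
So O(~j) holds, i.e. F(j). The claim follows.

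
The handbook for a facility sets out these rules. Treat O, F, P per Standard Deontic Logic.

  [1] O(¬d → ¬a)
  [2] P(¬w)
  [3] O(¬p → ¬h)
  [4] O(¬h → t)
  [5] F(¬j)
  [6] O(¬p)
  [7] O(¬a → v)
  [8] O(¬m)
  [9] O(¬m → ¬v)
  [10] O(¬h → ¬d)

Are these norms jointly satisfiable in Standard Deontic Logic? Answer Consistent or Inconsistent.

Premise 8 gives O(¬m).
Premise 9 is O(¬m → ¬v); since O(¬m), deontic closure gives O(¬v).
Premise 7, O(¬a → v), contraposes to O(¬v → a); with O(¬v) we get O(a).
Premise 1, O(¬d → ¬a), contraposes to O(a → d); with O(a) we get O(d).
Premise 10, O(¬h → ¬d), contraposes to O(d → h); with O(d) we get O(h).
Premise 3, O(¬p → ¬h), contraposes to O(h → p); with O(h) we get O(p).
But premise 6 directly asserts O(¬p).
We now have both O(p) and O(¬p) — p is simultaneously obligatory and forbidden, violating the D-axiom.

Inconsistent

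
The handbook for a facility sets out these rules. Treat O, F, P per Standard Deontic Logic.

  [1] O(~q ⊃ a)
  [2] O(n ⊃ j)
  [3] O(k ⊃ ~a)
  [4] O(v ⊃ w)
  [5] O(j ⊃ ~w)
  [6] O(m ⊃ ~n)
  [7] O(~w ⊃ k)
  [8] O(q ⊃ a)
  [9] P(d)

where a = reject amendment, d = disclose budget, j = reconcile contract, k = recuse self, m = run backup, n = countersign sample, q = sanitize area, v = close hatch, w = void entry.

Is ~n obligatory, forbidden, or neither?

Obligatory

Premises 1 and 8 cover both cases: O(~q ⊃ a) and O(q ⊃ a). Since ~q ∨ q is a tautology, O(a) follows.
Premise 3 is O(k ⊃ ~a); contrapositively O(a ⊃ ~k). Since O(a) holds, K gives O(~k).
Premise 7 is O(~w ⊃ k); contrapositively O(~k ⊃ w). Since O(~k) holds, K gives O(w).
Premise 5 is O(j ⊃ ~w); contrapositively O(w ⊃ ~j). Since O(w) holds, K gives O(~j).
The contrapositive of premise 2 (O(n ⊃ j)) is O(~j ⊃ ~n), and O(~j) is already established, so O(~n).
Premises 4, 6, 9 do not contribute to this derivation.
Hence ~n is obligatory.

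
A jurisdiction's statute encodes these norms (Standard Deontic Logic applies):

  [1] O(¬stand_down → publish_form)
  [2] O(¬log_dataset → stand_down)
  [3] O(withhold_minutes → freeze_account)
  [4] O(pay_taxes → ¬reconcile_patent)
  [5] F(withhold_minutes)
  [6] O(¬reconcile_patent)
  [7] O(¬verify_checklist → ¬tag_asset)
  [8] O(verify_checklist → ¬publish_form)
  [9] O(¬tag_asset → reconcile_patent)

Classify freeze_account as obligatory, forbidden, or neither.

Premise 3 is O(withhold_minutes → freeze_account), but O(withhold_minutes) is not derivable from the premises, so it does not yield O(freeze_account).
No premise or chain of K-axiom applications forces O(freeze_account), and none forces O(¬freeze_account). So freeze_account is neither obligatory nor forbidden under these norms.

Neither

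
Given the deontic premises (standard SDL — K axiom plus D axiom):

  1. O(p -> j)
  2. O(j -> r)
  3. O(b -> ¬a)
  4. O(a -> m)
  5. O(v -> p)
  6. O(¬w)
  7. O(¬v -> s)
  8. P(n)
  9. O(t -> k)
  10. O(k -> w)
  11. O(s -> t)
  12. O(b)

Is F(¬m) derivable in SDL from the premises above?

Premise 4 is O(a -> m), but O(a) is not derivable from the premises, so it does not yield O(m).
No other premise forces O(m). An ideal world satisfying every premise can still have ¬m true, so F(¬m) is not derivable.

No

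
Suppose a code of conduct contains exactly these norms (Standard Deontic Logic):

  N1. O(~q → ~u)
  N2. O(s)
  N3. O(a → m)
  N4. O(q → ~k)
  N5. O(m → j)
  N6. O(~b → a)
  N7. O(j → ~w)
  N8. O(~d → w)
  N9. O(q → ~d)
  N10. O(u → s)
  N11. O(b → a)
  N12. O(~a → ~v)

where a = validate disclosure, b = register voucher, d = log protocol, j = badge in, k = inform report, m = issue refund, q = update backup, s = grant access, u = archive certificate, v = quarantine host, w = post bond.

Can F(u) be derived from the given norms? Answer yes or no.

Yes

By case analysis on b: premise 11 gives O(b → a) and premise 6 gives O(~b → a), so O(a) either way.
From O(a) and premise 3, O(a → m), we obtain O(m).
With premise 5, O(m → j), the K-axiom yields O(j).
Applying K to premise 7 (O(j → ~w)) and O(j) yields O(~w).
The contrapositive of premise 8 (O(~d → w)) is O(~w → d), and O(~w) is already established, so O(d).
Premise 9, O(q → ~d), contraposes to O(d → ~q); with O(d) we get O(~q).
From O(~q) and premise 1, O(~q → ~u), we obtain O(~u).
Premises 2, 4, 10, 12 do not contribute to this derivation.
So O(~u) holds, i.e. F(u). The claim follows.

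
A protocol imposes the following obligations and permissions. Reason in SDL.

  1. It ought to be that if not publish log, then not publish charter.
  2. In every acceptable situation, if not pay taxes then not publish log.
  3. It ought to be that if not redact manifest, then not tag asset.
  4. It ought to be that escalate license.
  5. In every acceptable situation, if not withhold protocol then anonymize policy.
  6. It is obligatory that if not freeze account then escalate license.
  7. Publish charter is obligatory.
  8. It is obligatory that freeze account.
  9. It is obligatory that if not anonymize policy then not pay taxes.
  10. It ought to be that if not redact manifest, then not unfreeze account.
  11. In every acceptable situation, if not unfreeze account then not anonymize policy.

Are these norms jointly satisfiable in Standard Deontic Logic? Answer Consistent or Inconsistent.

Consistent

Premise 6 is O(¬freeze_account → escalate_license); even if O(escalate_license) held, inferring O(¬freeze_account) would be affirming the consequent — invalid.
So O(¬freeze_account) is not derivable, and the apparent clash with O(freeze_account) does not arise.
A world satisfying every obligation exists (e.g. anonymize_policy=true, escalate_license=true, freeze_account=true, pay_taxes=true, publish_charter=true, publish_log=true, redact_manifest=true, tag_asset=false, unfreeze_account=true, withhold_protocol=false); no atom is both obligatory and forbidden, so the set is consistent.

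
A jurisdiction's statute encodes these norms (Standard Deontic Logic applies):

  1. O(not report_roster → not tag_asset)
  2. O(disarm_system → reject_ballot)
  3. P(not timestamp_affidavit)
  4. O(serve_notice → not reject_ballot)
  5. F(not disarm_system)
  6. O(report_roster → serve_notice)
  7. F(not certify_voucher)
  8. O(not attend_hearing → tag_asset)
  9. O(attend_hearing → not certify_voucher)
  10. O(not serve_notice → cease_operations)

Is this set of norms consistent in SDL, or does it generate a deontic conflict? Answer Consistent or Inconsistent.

Premise 7 is F(not certify_voucher), i.e. O(certify_voucher).
Premise 9, O(attend_hearing → not certify_voucher), contraposes to O(certify_voucher → not attend_hearing); with O(certify_voucher) we get O(not attend_hearing).
Applying K to premise 8 (O(not attend_hearing → tag_asset)) and O(not attend_hearing) yields O(tag_asset).
Premise 1 is O(not report_roster → not tag_asset); contrapositively O(tag_asset → report_roster). Since O(tag_asset) holds, K gives O(report_roster).
Applying K to premise 6 (O(report_roster → serve_notice)) and O(report_roster) yields O(serve_notice).
From O(serve_notice) and premise 4, O(serve_notice → not reject_ballot), we obtain O(not reject_ballot).
Premise 2, O(disarm_system → reject_ballot), contraposes to O(not reject_ballot → not disarm_system); with O(not reject_ballot) we get O(not disarm_system).
Yet premise 5 is F(not disarm_system), i.e. O(disarm_system).
We now have both O(not disarm_system) and O(disarm_system) — disarm_system is simultaneously obligatory and forbidden, violating the D-axiom.

Inconsistent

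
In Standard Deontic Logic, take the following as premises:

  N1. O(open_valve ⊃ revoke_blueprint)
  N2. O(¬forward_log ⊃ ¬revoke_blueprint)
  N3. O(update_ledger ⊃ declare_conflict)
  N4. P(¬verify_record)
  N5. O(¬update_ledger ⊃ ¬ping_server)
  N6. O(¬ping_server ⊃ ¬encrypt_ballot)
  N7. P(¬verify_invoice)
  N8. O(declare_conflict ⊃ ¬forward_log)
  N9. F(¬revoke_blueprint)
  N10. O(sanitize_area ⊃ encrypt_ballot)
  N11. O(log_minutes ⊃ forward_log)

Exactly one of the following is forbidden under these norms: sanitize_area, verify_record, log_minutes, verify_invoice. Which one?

sanitize_area

Premise 9, F(¬revoke_blueprint), is equivalent to O(revoke_blueprint).
The contrapositive of premise 2 (O(¬forward_log ⊃ ¬revoke_blueprint)) is O(revoke_blueprint ⊃ forward_log), and O(revoke_blueprint) is already established, so O(forward_log).
The contrapositive of premise 8 (O(declare_conflict ⊃ ¬forward_log)) is O(forward_log ⊃ ¬declare_conflict), and O(forward_log) is already established, so O(¬declare_conflict).
The contrapositive of premise 3 (O(update_ledger ⊃ declare_conflict)) is O(¬declare_conflict ⊃ ¬update_ledger), and O(¬declare_conflict) is already established, so O(¬update_ledger).
Premise 5 is O(¬update_ledger ⊃ ¬ping_server); since O(¬update_ledger), deontic closure gives O(¬ping_server).
From O(¬ping_server) and premise 6, O(¬ping_server ⊃ ¬encrypt_ballot), we obtain O(¬encrypt_ballot).
Premise 10 is O(sanitize_area ⊃ encrypt_ballot); contrapositively O(¬encrypt_ballot ⊃ ¬sanitize_area). Since O(¬encrypt_ballot) holds, K gives O(¬sanitize_area).
So O(¬sanitize_area) holds, i.e. sanitize_area is forbidden. None of the other listed options is forbidden under the premises.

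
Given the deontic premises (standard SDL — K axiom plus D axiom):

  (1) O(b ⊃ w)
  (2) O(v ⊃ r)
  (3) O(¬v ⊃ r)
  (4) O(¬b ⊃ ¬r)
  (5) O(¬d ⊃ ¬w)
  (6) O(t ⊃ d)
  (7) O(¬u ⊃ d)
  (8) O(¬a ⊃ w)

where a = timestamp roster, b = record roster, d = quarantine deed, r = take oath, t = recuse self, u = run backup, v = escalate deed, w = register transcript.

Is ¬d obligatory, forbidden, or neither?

Premises 2 and 3 cover both cases: O(v ⊃ r) and O(¬v ⊃ r). Since v ∨ ¬v is a tautology, O(r) follows.
Premise 4, O(¬b ⊃ ¬r), contraposes to O(r ⊃ b); with O(r) we get O(b).
Premise 1 is O(b ⊃ w); since O(b), deontic closure gives O(w).
Premise 5, O(¬d ⊃ ¬w), contraposes to O(w ⊃ d); with O(w) we get O(d).
Premises 6, 7, 8 do not contribute to this derivation.
Thus O(d), which is F(¬d): ¬d is forbidden.

Forbidden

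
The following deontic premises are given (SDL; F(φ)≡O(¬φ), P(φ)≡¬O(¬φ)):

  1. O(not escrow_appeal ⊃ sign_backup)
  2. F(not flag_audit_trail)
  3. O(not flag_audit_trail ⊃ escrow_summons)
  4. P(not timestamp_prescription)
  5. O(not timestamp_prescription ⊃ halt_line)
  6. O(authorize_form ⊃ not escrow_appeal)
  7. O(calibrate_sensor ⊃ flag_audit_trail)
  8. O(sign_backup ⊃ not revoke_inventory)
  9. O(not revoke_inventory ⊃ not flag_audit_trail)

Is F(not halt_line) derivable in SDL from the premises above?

No

Premise 5 is O(not timestamp_prescription ⊃ halt_line), but O(not timestamp_prescription) is not derivable from the premises (the permission P(not timestamp_prescription) asserts only not O(timestamp_prescription), not O(not timestamp_prescription)), so it does not yield O(halt_line).
No other premise forces O(halt_line). An ideal world satisfying every premise can still have not halt_line true, so F(not halt_line) is not derivable.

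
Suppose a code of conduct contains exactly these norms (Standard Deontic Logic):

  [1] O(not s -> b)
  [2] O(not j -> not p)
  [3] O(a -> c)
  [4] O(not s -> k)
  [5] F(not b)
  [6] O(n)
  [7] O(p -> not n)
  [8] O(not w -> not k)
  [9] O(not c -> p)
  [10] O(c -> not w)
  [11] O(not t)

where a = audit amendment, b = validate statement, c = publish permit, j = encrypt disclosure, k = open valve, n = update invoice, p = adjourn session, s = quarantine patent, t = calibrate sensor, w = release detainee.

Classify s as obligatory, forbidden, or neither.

Premise 6 states O(n) outright.
Premise 7, O(p -> not n), contraposes to O(n -> not p); with O(n) we get O(not p).
Premise 9 is O(not c -> p); contrapositively O(not p -> c). Since O(not p) holds, K gives O(c).
With premise 10, O(c -> not w), the K-axiom yields O(not w).
From O(not w) and premise 8, O(not w -> not k), we obtain O(not k).
Premise 4 is O(not s -> k); contrapositively O(not k -> s). Since O(not k) holds, K gives O(s).
Premises 1, 2, 3, 5, 11 do not contribute to this derivation.
Hence s is obligatory.

Obligatory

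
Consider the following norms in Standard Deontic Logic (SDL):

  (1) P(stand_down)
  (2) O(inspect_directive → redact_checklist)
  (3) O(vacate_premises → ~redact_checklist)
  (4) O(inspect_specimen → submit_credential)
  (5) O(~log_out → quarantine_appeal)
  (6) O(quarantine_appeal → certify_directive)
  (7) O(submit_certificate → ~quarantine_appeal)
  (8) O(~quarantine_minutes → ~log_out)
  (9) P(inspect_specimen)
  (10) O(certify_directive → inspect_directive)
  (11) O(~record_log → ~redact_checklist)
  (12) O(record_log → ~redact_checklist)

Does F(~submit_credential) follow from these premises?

No

Premise 4 is O(inspect_specimen → submit_credential), but O(inspect_specimen) is not derivable from the premises (the permission P(inspect_specimen) asserts only ~O(~inspect_specimen), not O(inspect_specimen)), so it does not yield O(submit_credential).
No other premise forces O(submit_credential). An ideal world satisfying every premise can still have ~submit_credential true, so F(~submit_credential) is not derivable.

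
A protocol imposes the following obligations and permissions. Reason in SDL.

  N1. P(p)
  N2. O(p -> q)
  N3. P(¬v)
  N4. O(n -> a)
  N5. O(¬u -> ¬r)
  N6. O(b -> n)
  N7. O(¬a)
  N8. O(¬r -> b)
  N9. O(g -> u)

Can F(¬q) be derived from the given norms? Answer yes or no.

Premise 2 is O(p -> q), but O(p) is not derivable from the premises (the permission P(p) asserts only ¬O(¬p), not O(p)), so it does not yield O(q).
No other premise forces O(q). An ideal world satisfying every premise can still have ¬q true, so F(¬q) is not derivable.

No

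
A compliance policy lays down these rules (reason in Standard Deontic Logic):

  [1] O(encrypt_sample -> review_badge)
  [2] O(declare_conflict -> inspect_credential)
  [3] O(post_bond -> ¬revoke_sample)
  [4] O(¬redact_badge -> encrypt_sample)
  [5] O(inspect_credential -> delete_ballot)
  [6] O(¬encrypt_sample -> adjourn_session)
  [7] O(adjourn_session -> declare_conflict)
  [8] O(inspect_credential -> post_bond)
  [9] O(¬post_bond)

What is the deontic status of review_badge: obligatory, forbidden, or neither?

Premise 9 states O(¬post_bond) outright.
The contrapositive of premise 8 (O(inspect_credential -> post_bond)) is O(¬post_bond -> ¬inspect_credential), and O(¬post_bond) is already established, so O(¬inspect_credential).
Premise 2 is O(declare_conflict -> inspect_credential); contrapositively O(¬inspect_credential -> ¬declare_conflict). Since O(¬inspect_credential) holds, K gives O(¬declare_conflict).
The contrapositive of premise 7 (O(adjourn_session -> declare_conflict)) is O(¬declare_conflict -> ¬adjourn_session), and O(¬declare_conflict) is already established, so O(¬adjourn_session).
The contrapositive of premise 6 (O(¬encrypt_sample -> adjourn_session)) is O(¬adjourn_session -> encrypt_sample), and O(¬adjourn_session) is already established, so O(encrypt_sample).
Premise 1 is O(encrypt_sample -> review_badge); since O(encrypt_sample), deontic closure gives O(review_badge).
Premises 3, 4, 5 do not contribute to this derivation.
Hence review_badge is obligatory.

Obligatory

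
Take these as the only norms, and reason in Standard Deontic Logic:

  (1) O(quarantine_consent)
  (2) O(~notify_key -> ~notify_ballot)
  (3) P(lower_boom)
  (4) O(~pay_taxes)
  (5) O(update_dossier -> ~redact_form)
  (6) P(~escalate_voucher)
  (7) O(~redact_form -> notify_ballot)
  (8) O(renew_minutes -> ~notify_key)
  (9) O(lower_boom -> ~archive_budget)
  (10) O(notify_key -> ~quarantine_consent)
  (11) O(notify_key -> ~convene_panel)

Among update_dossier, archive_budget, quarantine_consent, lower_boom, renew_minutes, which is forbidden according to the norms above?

update_dossier

Premise 1 gives O(quarantine_consent).
Premise 10, O(notify_key -> ~quarantine_consent), contraposes to O(quarantine_consent -> ~notify_key); with O(quarantine_consent) we get O(~notify_key).
Applying K to premise 2 (O(~notify_key -> ~notify_ballot)) and O(~notify_key) yields O(~notify_ballot).
The contrapositive of premise 7 (O(~redact_form -> notify_ballot)) is O(~notify_ballot -> redact_form), and O(~notify_ballot) is already established, so O(redact_form).
The contrapositive of premise 5 (O(update_dossier -> ~redact_form)) is O(redact_form -> ~update_dossier), and O(redact_form) is already established, so O(~update_dossier).
So O(~update_dossier) holds, i.e. update_dossier is forbidden. None of the other listed options is forbidden under the premises.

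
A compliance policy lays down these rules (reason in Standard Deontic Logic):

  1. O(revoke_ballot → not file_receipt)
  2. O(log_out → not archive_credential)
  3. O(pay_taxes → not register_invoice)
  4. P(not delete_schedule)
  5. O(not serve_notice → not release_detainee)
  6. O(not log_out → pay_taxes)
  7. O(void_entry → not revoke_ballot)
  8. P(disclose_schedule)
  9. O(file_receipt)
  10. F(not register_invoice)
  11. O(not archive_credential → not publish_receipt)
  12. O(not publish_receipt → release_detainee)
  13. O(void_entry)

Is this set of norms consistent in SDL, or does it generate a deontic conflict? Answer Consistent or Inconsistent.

Consistent

Premise 1 is O(revoke_ballot → not file_receipt), but O(revoke_ballot) is not derivable from the premises, so it does not yield O(not file_receipt).
So O(not file_receipt) is not derivable, and the apparent clash with O(file_receipt) does not arise.
A world satisfying every obligation exists (e.g. archive_credential=false, delete_schedule=false, disclose_schedule=false, file_receipt=true, log_out=true, pay_taxes=false, publish_receipt=false, register_invoice=true, release_detainee=true, revoke_ballot=false, serve_notice=true, void_entry=true); no atom is both obligatory and forbidden, so the set is consistent.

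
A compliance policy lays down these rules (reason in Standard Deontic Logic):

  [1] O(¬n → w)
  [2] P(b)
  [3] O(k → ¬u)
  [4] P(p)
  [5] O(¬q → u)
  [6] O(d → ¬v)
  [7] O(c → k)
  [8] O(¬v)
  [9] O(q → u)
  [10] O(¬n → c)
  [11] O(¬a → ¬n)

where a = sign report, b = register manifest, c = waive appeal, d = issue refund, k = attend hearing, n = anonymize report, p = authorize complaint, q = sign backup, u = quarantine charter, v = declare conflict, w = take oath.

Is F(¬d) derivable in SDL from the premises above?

Premise 6 is O(d → ¬v); even if O(¬v) held, inferring O(d) would be affirming the consequent — invalid.
No other premise forces O(d). An ideal world satisfying every premise can still have ¬d true, so F(¬d) is not derivable.

No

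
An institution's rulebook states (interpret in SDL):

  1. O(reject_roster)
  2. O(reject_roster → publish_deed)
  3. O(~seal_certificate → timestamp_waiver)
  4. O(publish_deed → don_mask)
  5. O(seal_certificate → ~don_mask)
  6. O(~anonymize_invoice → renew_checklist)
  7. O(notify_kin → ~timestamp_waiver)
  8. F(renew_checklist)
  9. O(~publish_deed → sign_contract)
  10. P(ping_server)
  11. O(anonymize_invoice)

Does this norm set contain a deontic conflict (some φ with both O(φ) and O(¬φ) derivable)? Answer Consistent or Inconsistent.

Premise 6 is O(~anonymize_invoice → renew_checklist), but O(~anonymize_invoice) is not derivable from the premises, so it does not yield O(renew_checklist).
So O(renew_checklist) is not derivable, and the apparent clash with O(~renew_checklist) does not arise.
A world satisfying every obligation exists (e.g. anonymize_invoice=true, don_mask=true, notify_kin=false, ping_server=false, publish_deed=true, reject_roster=true, renew_checklist=false, seal_certificate=false, sign_contract=false, timestamp_waiver=true); no atom is both obligatory and forbidden, so the set is consistent.

Consistent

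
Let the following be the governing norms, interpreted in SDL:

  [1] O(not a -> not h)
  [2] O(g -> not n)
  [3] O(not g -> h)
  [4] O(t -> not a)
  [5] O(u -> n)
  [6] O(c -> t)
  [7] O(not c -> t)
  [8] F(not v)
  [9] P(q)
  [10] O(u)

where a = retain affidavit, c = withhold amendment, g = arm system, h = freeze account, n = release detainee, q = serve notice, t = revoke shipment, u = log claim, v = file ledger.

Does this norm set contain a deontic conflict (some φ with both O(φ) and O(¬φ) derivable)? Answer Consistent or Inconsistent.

Inconsistent

Premises 7 and 6 are O(not c -> t) and O(c -> t); every ideal world satisfies not c or c, so in either case t holds — hence O(t).
From O(t) and premise 4, O(t -> not a), we obtain O(not a).
Applying K to premise 1 (O(not a -> not h)) and O(not a) yields O(not h).
The contrapositive of premise 3 (O(not g -> h)) is O(not h -> g), and O(not h) is already established, so O(g).
From O(g) and premise 2, O(g -> not n), we obtain O(not n).
Premise 5, O(u -> n), contraposes to O(not n -> not u); with O(not n) we get O(not u).
But premise 10 directly asserts O(u).
We now have both O(not u) and O(u) — u is simultaneously obligatory and forbidden, violating the D-axiom.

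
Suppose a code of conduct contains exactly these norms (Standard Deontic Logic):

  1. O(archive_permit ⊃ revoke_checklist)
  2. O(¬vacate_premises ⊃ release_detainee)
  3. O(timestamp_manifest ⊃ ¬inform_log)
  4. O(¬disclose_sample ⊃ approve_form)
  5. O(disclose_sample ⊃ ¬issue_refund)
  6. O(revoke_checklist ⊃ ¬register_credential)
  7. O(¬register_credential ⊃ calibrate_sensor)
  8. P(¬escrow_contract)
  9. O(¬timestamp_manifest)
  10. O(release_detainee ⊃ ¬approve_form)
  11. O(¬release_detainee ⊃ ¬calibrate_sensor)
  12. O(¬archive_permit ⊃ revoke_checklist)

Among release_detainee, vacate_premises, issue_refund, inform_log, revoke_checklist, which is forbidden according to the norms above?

Premises 12 and 1 are O(¬archive_permit ⊃ revoke_checklist) and O(archive_permit ⊃ revoke_checklist); every ideal world satisfies ¬archive_permit or archive_permit, so in either case revoke_checklist holds — hence O(revoke_checklist).
From O(revoke_checklist) and premise 6, O(revoke_checklist ⊃ ¬register_credential), we obtain O(¬register_credential).
Applying K to premise 7 (O(¬register_credential ⊃ calibrate_sensor)) and O(¬register_credential) yields O(calibrate_sensor).
Premise 11 is O(¬release_detainee ⊃ ¬calibrate_sensor); contrapositively O(calibrate_sensor ⊃ release_detainee). Since O(calibrate_sensor) holds, K gives O(release_detainee).
Premise 10 is O(release_detainee ⊃ ¬approve_form); since O(release_detainee), deontic closure gives O(¬approve_form).
The contrapositive of premise 4 (O(¬disclose_sample ⊃ approve_form)) is O(¬approve_form ⊃ disclose_sample), and O(¬approve_form) is already established, so O(disclose_sample).
Premise 5 is O(disclose_sample ⊃ ¬issue_refund); since O(disclose_sample), deontic closure gives O(¬issue_refund).
So O(¬issue_refund) holds, i.e. issue_refund is forbidden. None of the other listed options is forbidden under the premises.

issue_refund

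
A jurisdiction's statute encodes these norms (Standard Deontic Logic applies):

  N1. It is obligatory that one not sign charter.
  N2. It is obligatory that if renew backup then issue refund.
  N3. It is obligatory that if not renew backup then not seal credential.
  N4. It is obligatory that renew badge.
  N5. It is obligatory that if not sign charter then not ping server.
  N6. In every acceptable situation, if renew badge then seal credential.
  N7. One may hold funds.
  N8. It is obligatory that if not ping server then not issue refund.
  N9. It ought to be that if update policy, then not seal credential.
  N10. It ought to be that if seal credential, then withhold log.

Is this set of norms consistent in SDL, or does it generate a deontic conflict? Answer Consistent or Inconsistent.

Inconsistent

Premise 1 gives O(¬sign_charter).
From O(¬sign_charter) and premise 5, O(¬sign_charter → ¬ping_server), we obtain O(¬ping_server).
With premise 8, O(¬ping_server → ¬issue_refund), the K-axiom yields O(¬issue_refund).
Premise 2, O(renew_backup → issue_refund), contraposes to O(¬issue_refund → ¬renew_backup); with O(¬issue_refund) we get O(¬renew_backup).
Applying K to premise 3 (O(¬renew_backup → ¬seal_credential)) and O(¬renew_backup) yields O(¬seal_credential).
Premise 6, O(renew_badge → seal_credential), contraposes to O(¬seal_credential → ¬renew_badge); with O(¬seal_credential) we get O(¬renew_badge).
However, premise 4 gives O(renew_badge).
We now have both O(¬renew_badge) and O(renew_badge) — renew_badge is simultaneously obligatory and forbidden, violating the D-axiom.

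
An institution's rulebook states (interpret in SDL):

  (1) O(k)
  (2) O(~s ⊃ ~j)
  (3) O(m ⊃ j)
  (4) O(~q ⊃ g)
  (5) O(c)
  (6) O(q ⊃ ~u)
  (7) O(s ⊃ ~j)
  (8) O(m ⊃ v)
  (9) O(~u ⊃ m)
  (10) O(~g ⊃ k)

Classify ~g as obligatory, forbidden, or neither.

Premises 7 and 2 are O(s ⊃ ~j) and O(~s ⊃ ~j); every ideal world satisfies s or ~s, so in either case ~j holds — hence O(~j).
Premise 3, O(m ⊃ j), contraposes to O(~j ⊃ ~m); with O(~j) we get O(~m).
Premise 9, O(~u ⊃ m), contraposes to O(~m ⊃ u); with O(~m) we get O(u).
Premise 6, O(q ⊃ ~u), contraposes to O(u ⊃ ~q); with O(u) we get O(~q).
Applying K to premise 4 (O(~q ⊃ g)) and O(~q) yields O(g).
Premises 1, 5, 8, 10 do not contribute to this derivation.
Thus O(g), which is F(~g): ~g is forbidden.

Forbidden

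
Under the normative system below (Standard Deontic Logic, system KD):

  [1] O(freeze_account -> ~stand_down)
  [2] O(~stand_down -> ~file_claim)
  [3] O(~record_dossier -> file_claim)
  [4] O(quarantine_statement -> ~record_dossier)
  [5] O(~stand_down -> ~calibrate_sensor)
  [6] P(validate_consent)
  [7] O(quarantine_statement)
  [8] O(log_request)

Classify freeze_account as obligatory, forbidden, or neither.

Forbidden

From premise 7 we have O(quarantine_statement).
With premise 4, O(quarantine_statement -> ~record_dossier), the K-axiom yields O(~record_dossier).
From O(~record_dossier) and premise 3, O(~record_dossier -> file_claim), we obtain O(file_claim).
The contrapositive of premise 2 (O(~stand_down -> ~file_claim)) is O(file_claim -> stand_down), and O(file_claim) is already established, so O(stand_down).
The contrapositive of premise 1 (O(freeze_account -> ~stand_down)) is O(stand_down -> ~freeze_account), and O(stand_down) is already established, so O(~freeze_account).
Premises 5, 6, 8 do not contribute to this derivation.
Thus O(~freeze_account), which is F(freeze_account): freeze_account is forbidden.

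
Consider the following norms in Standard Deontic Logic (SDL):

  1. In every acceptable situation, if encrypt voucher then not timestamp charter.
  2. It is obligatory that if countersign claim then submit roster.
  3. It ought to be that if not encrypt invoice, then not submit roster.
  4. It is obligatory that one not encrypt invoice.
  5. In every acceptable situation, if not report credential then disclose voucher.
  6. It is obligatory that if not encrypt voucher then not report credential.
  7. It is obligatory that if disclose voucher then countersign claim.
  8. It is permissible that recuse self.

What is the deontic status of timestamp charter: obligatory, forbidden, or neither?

Forbidden

Premise 4 states O(¬encrypt_invoice) outright.
Premise 3 is O(¬encrypt_invoice → ¬submit_roster); since O(¬encrypt_invoice), deontic closure gives O(¬submit_roster).
Premise 2, O(countersign_claim → submit_roster), contraposes to O(¬submit_roster → ¬countersign_claim); with O(¬submit_roster) we get O(¬countersign_claim).
The contrapositive of premise 7 (O(disclose_voucher → countersign_claim)) is O(¬countersign_claim → ¬disclose_voucher), and O(¬countersign_claim) is already established, so O(¬disclose_voucher).
Premise 5 is O(¬report_credential → disclose_voucher); contrapositively O(¬disclose_voucher → report_credential). Since O(¬disclose_voucher) holds, K gives O(report_credential).
Premise 6, O(¬encrypt_voucher → ¬report_credential), contraposes to O(report_credential → encrypt_voucher); with O(report_credential) we get O(encrypt_voucher).
From O(encrypt_voucher) and premise 1, O(encrypt_voucher → ¬timestamp_charter), we obtain O(¬timestamp_charter).
Premise 8 does not contribute to this derivation.
Thus O(¬timestamp_charter), which is F(timestamp_charter): timestamp_charter is forbidden.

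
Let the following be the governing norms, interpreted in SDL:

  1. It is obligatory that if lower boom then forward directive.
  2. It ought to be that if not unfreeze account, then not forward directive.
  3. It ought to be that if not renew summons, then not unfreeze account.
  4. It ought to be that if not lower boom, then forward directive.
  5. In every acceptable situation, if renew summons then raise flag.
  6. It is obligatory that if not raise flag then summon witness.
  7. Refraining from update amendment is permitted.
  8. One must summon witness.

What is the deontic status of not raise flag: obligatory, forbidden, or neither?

By case analysis on ¬lower_boom: premise 4 gives O(¬lower_boom → forward_directive) and premise 1 gives O(lower_boom → forward_directive), so O(forward_directive) either way.
Premise 2, O(¬unfreeze_account → ¬forward_directive), contraposes to O(forward_directive → unfreeze_account); with O(forward_directive) we get O(unfreeze_account).
Premise 3 is O(¬renew_summons → ¬unfreeze_account); contrapositively O(unfreeze_account → renew_summons). Since O(unfreeze_account) holds, K gives O(renew_summons).
With premise 5, O(renew_summons → raise_flag), the K-axiom yields O(raise_flag).
Premises 6, 7, 8 do not contribute to this derivation.
Thus O(raise_flag), which is F(¬raise_flag): ¬raise_flag is forbidden.

Forbidden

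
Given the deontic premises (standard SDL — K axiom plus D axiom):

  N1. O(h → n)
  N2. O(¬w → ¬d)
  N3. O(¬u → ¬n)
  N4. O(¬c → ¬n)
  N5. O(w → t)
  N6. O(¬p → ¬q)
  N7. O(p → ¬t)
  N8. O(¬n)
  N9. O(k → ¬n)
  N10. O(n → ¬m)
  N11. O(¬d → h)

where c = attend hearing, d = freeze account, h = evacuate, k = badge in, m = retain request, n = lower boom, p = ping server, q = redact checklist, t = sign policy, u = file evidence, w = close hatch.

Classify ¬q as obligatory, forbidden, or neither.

Obligatory

Premise 8 gives O(¬n).
Premise 1 is O(h → n); contrapositively O(¬n → ¬h). Since O(¬n) holds, K gives O(¬h).
Premise 11, O(¬d → h), contraposes to O(¬h → d); with O(¬h) we get O(d).
Premise 2 is O(¬w → ¬d); contrapositively O(d → w). Since O(d) holds, K gives O(w).
With premise 5, O(w → t), the K-axiom yields O(t).
Premise 7, O(p → ¬t), contraposes to O(t → ¬p); with O(t) we get O(¬p).
With premise 6, O(¬p → ¬q), the K-axiom yields O(¬q).
Premises 3, 4, 9, 10 do not contribute to this derivation.
Hence ¬q is obligatory.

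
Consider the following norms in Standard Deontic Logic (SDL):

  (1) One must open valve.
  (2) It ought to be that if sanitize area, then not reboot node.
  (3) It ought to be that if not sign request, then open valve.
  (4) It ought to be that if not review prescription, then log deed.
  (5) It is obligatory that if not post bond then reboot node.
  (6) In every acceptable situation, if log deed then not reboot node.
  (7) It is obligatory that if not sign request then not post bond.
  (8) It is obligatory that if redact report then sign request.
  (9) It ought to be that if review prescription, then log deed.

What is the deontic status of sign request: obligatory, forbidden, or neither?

Obligatory

Premises 4 and 9 are O(¬review_prescription → log_deed) and O(review_prescription → log_deed); every ideal world satisfies ¬review_prescription or review_prescription, so in either case log_deed holds — hence O(log_deed).
With premise 6, O(log_deed → ¬reboot_node), the K-axiom yields O(¬reboot_node).
The contrapositive of premise 5 (O(¬post_bond → reboot_node)) is O(¬reboot_node → post_bond), and O(¬reboot_node) is already established, so O(post_bond).
Premise 7, O(¬sign_request → ¬post_bond), contraposes to O(post_bond → sign_request); with O(post_bond) we get O(sign_request).
Premises 1, 2, 3, 8 do not contribute to this derivation.
Hence sign_request is obligatory.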